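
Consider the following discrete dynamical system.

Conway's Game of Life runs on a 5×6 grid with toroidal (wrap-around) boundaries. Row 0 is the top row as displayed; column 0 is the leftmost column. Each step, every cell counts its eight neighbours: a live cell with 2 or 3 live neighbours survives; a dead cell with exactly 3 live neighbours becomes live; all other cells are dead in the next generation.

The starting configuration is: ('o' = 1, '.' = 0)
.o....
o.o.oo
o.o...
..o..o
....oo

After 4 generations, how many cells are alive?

1

gen 0: .o....
o.o.oo
o.o...
..o..o
....oo
gen 1: .o.o..
o.oo.o
o.o.o.
oo.ooo
o...oo
gen 2: .o.o..
o....o
......
..o...
......
gen 3: o.....
o.....
......
......
..o...
gen 4: .o....
......
......
......
......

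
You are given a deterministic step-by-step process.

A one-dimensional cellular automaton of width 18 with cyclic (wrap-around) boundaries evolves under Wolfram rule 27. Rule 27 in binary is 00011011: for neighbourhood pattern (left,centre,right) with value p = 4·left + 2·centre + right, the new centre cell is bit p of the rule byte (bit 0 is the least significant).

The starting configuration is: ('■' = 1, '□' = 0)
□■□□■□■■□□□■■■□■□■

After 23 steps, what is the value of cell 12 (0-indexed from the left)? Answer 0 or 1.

[0] □■□□■□■■□□□■■■□■□■
[1] □□■■□□■□■■■■□□□□□□
[2] ■■■□■■□□■□□□■■■■■■
[3] □□□□■□■■□■■■■□□□□□
[4] ■■■■□□■□□■□□□■■■■■
[5] □□□□■■□■■□■■■■□□□□
[6] ■■■■■□□■□□■□□□■■■■
[7] □□□□□■■□■■□■■■■□□□
[8] ■■■■■■□□■□□■□□□■■■
[9] □□□□□□■■□■■□■■■■□□
[10] ■■■■■■■□□■□□■□□□■■
[11] □□□□□□□■■□■■□■■■■□
[12] ■■■■■■■■□□■□□■□□□■
[13] □□□□□□□□■■□■■□■■■■
[14] ■■■■■■■■■□□■□□■□□□
[15] ■□□□□□□□□■■□■■□■■■
[16] □■■■■■■■■■□□■□□■□□
[17] ■■□□□□□□□□■■□■■□■■
[18] □□■■■■■■■■■□□■□□■□
[19] ■■■□□□□□□□□■■□■■□■
[20] □□□■■■■■■■■■□□■□□■
[21] ■■■■□□□□□□□□■■□■■□
[22] ■□□□■■■■■■■■■□□■□□
[23] □■■■■□□□□□□□□■■□■■

0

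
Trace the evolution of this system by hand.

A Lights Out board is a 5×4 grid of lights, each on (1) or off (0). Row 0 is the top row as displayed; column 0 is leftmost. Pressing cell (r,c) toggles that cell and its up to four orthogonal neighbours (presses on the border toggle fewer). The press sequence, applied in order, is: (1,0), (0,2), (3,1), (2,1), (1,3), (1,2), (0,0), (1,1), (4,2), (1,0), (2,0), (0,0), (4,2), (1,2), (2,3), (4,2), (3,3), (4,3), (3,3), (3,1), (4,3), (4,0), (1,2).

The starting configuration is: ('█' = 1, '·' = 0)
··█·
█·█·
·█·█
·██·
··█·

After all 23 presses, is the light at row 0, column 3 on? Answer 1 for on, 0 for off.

0) ··█·
█·█·
·█·█
·██·
··█·
1) █·█·
·██·
██·█
·██·
··█·
2) ██·█
·█··
██·█
·██·
··█·
3) ██·█
·█··
█··█
█···
·██·
4) ██·█
····
·███
██··
·██·
5) ██··
··██
·██·
██··
·██·
6) ███·
·█··
·█··
██··
·██·
7) ··█·
██··
·█··
██··
·██·
8) ·██·
··█·
····
██··
·██·
9) ·██·
··█·
····
███·
···█
10) ███·
███·
█···
███·
···█
11) ███·
·██·
·█··
·██·
···█
12) ··█·
███·
·█··
·██·
···█
13) ··█·
███·
·█··
·█··
·██·
14) ····
█··█
·██·
·█··
·██·
15) ····
█···
·█·█
·█·█
·██·
16) ····
█···
·█·█
·███
···█
17) ····
█···
·█··
·█··
····
18) ····
█···
·█··
·█·█
··██
19) ····
█···
·█·█
·██·
··█·
20) ····
█···
···█
█···
·██·
21) ····
█···
···█
█··█
·█·█
22) ····
█···
···█
···█
█··█
23) ··█·
████
··██
···█
█··█

0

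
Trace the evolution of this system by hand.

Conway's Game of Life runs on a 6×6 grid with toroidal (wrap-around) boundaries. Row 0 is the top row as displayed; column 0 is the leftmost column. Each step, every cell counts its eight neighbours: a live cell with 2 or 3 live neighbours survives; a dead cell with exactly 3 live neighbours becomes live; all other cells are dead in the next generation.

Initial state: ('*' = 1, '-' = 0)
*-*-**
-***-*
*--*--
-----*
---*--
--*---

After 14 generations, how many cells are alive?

18

t=0: *-*-**
-***-*
*--*--
-----*
---*--
--*---
t=1: *---**
------
**-*-*
----*-
------
-**-**
t=2: **-**-
-*----
*---**
*---**
---***
-*-**-
t=3: **-***
-***--
-*--*-
------
--*---
-*----
t=4: ---***
------
-*-*--
------
------
-*-***
t=5: *-**-*
--**--
------
------
----*-
*-**-*
t=6: *----*
-****-
------
------
---***
*-*---
t=7: *---**
******
--**--
----*-
---***
**-*--
t=8: ------
------
*-----
--*--*
*-**-*
-***--
t=9: --*---
------
------
--****
*----*
**-**-
t=10: -***--
------
---**-
*--***
------
*****-
t=11: *---*-
----*-
---*--
---*-*
------
*---*-
t=12: ---**-
---***
---*--
----*-
----**
------
t=13: ---*-*
--*--*
---*-*
---***
----**
---*-*
t=14: *-**-*
*-**-*
*-**-*
*--*--
*-----
*--*-*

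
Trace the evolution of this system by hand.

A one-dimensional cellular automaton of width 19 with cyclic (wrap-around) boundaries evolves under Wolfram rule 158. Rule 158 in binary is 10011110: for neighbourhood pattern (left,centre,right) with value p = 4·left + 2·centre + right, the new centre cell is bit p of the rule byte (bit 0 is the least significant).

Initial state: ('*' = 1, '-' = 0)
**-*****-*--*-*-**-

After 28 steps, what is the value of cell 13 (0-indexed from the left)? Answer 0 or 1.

1

gen 0: **-*****-*--*-*-**-
gen 1: *--****--****-*-*--
gen 2: ******-*****--*-***
gen 3: *****--****-***-***
gen 4: ****-*****--**--***
gen 5: ***--****-***-*****
gen 6: **-*****--**--*****
gen 7: *--****-***-*******
gen 8: -*****--**--*******
gen 9: -****-***-********-
gen 10: ****--**--*******-*
gen 11: ***-***-********--*
gen 12: **--**--*******-***
gen 13: *-***-********--***
gen 14: --**--*******-*****
gen 15: ***-********--****-
gen 16: **--*******-*****--
gen 17: *-********--****-**
gen 18: --*******-*****--**
gen 19: ********--****-***-
gen 20: *******-*****--**--
gen 21: ******--****-***-**
gen 22: *****-*****--**--**
gen 23: ****--****-***-****
gen 24: ***-*****--**--****
gen 25: **--****-***-******
gen 26: *-*****--**--******
gen 27: --****-***-********
gen 28: *****--**--*******-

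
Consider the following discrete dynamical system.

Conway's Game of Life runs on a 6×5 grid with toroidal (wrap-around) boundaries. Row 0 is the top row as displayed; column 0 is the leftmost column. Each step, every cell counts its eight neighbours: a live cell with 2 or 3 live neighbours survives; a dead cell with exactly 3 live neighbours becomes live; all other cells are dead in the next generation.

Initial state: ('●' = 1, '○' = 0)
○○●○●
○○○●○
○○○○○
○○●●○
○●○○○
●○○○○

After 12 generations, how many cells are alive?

0) ○○●○●
○○○●○
○○○○○
○○●●○
○●○○○
●○○○○
1) ○○○●●
○○○●○
○○●●○
○○●○○
○●●○○
●●○○○
2) ●○●●●
○○○○○
○○●●○
○○○○○
●○●○○
●●○●●
3) ○○●○○
○●○○○
○○○○○
○●●●○
●○●●○
○○○○○
4) ○○○○○
○○○○○
○●○○○
○●○●●
○○○●●
○●●●○
5) ○○●○○
○○○○○
●○●○○
○○○●●
○●○○○
○○●●●
6) ○○●○○
○●○○○
○○○●●
●●●●●
●○○○○
○●●●○
7) ○○○●○
○○●●○
○○○○○
○●●○○
○○○○○
○●●●○
8) ○●○○●
○○●●○
○●○●○
○○○○○
○○○●○
○○●●○
9) ○●○○●
●●○●●
○○○●○
○○●○○
○○●●○
○○●●●
10) ○●○○○
○●○●○
●●○●○
○○●○○
○●○○●
●●○○●
11) ○●○○●
○●○○●
●●○●●
○○●●●
○●●●●
○●●○●
12) ○●○○●
○●○○○
○●○○○
○○○○○
○○○○○
○○○○●

5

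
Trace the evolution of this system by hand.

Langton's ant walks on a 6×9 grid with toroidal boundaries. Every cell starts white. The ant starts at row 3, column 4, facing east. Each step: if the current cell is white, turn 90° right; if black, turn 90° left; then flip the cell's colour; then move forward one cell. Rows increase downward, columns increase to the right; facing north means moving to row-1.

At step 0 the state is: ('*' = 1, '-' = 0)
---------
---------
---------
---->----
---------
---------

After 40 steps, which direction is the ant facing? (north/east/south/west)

[0] ---------
---------
---------
---->----
---------
---------
[1] ---------
---------
---------
----*----
----v----
---------
[2] ---------
---------
---------
----*----
---<*----
---------
[3] ---------
---------
---------
---^*----
---**----
---------
[4] ---------
---------
---------
---*>----
---**----
---------
[5] ---------
---------
----^----
---*-----
---**----
---------
[6] ---------
---------
----*>---
---*-----
---**----
---------
[7] ---------
---------
----**---
---*-v---
---**----
---------
[8] ---------
---------
----**---
---*<*---
---**----
---------
[9] ---------
---------
----^*---
---***---
---**----
---------
[10] ---------
---------
---<-*---
---***---
---**----
---------
[11] ---------
---^-----
---*-*---
---***---
---**----
---------
[12] ---------
---*>----
---*-*---
---***---
---**----
---------
[13] ---------
---**----
---*v*---
---***---
---**----
---------
[14] ---------
---**----
---<**---
---***---
---**----
---------
[15] ---------
---**----
----**---
---v**---
---**----
---------
[16] ---------
---**----
----**---
---->*---
---**----
---------
[17] ---------
---**----
----^*---
-----*---
---**----
---------
[18] ---------
---**----
---<-*---
-----*---
---**----
---------
[19] ---------
---^*----
---*-*---
-----*---
---**----
---------
[20] ---------
--<-*----
---*-*---
-----*---
---**----
---------
[21] --^------
--*-*----
---*-*---
-----*---
---**----
---------
[22] --*>-----
--*-*----
---*-*---
-----*---
---**----
---------
[23] --**-----
--*v*----
---*-*---
-----*---
---**----
---------
[24] --**-----
--<**----
---*-*---
-----*---
---**----
---------
[25] --**-----
---**----
--v*-*---
-----*---
---**----
---------
[26] --**-----
---**----
-<**-*---
-----*---
---**----
---------
[27] --**-----
-^-**----
-***-*---
-----*---
---**----
---------
[28] --**-----
-*>**----
-***-*---
-----*---
---**----
---------
[29] --**-----
-****----
-*v*-*---
-----*---
---**----
---------
[30] --**-----
-****----
-*->-*---
-----*---
---**----
---------
[31] --**-----
-**^*----
-*---*---
-----*---
---**----
---------
[32] --**-----
-*<-*----
-*---*---
-----*---
---**----
---------
[33] --**-----
-*--*----
-*v--*---
-----*---
---**----
---------
[34] --**-----
-*--*----
-<*--*---
-----*---
---**----
---------
[35] --**-----
-*--*----
--*--*---
-v---*---
---**----
---------
[36] --**-----
-*--*----
--*--*---
<*---*---
---**----
---------
[37] --**-----
-*--*----
^-*--*---
**---*---
---**----
---------
[38] --**-----
-*--*----
*>*--*---
**---*---
---**----
---------
[39] --**-----
-*--*----
***--*---
*v---*---
---**----
---------
[40] --**-----
-*--*----
***--*---
*->--*---
---**----
---------

east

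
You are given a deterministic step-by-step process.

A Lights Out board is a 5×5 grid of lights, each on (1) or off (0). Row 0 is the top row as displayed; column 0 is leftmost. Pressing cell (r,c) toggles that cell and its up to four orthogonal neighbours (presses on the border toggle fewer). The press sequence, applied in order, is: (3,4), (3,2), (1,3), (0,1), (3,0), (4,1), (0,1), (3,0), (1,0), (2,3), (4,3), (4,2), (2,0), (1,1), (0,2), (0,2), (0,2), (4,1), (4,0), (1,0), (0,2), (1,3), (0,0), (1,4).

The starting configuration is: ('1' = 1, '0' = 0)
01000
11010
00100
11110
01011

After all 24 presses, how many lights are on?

k=0  01000
11010
00100
11110
01011
k=1  01000
11010
00101
11101
01010
k=2  01000
11010
00001
10011
01110
k=3  01010
11101
00011
10011
01110
k=4  10110
10101
00011
10011
01110
k=5  10110
10101
10011
01011
11110
k=6  10110
10101
10011
00011
00010
k=7  01010
11101
10011
00011
00010
k=8  01010
11101
00011
11011
10010
k=9  11010
00101
10011
11011
10010
k=10  11010
00111
10100
11001
10010
k=11  11010
00111
10100
11011
10101
k=12  11010
00111
10100
11111
11011
k=13  11010
10111
01100
01111
11011
k=14  10010
01011
00100
01111
11011
k=15  11100
01111
00100
01111
11011
k=16  10010
01011
00100
01111
11011
k=17  11100
01111
00100
01111
11011
k=18  11100
01111
00100
00111
00111
k=19  11100
01111
00100
10111
11111
k=20  01100
10111
10100
10111
11111
k=21  00010
10011
10100
10111
11111
k=22  00000
10100
10110
10111
11111
k=23  11000
00100
10110
10111
11111
k=24  11001
00111
10111
10111
11111

19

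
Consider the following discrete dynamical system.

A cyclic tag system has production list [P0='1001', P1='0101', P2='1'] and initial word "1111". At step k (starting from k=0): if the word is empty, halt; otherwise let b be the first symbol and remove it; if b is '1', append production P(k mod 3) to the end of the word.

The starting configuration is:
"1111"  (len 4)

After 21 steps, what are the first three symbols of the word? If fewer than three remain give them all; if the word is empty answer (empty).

step 0: "1111"  (len 4)
step 1: "1111001"  (len 7)
step 2: "1110010101"  (len 10)
step 3: "1100101011"  (len 10)
step 4: "1001010111001"  (len 13)
step 5: "0010101110010101"  (len 16)
step 6: "010101110010101"  (len 15)
step 7: "10101110010101"  (len 14)
step 8: "01011100101010101"  (len 17)
step 9: "1011100101010101"  (len 16)
step 10: "0111001010101011001"  (len 19)
step 11: "111001010101011001"  (len 18)
step 12: "110010101010110011"  (len 18)
step 13: "100101010101100111001"  (len 21)
step 14: "001010101011001110010101"  (len 24)
step 15: "01010101011001110010101"  (len 23)
step 16: "1010101011001110010101"  (len 22)
step 17: "0101010110011100101010101"  (len 25)
step 18: "101010110011100101010101"  (len 24)
step 19: "010101100111001010101011001"  (len 27)
step 20: "10101100111001010101011001"  (len 26)
step 21: "01011001110010101010110011"  (len 26)

010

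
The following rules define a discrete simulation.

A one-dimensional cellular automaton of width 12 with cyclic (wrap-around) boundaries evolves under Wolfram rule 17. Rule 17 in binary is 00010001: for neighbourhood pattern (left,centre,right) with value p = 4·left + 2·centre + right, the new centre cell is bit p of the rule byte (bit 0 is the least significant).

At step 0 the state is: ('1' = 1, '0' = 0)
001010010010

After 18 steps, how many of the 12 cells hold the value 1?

5

t=0: 001010010010
t=1: 100001001001
t=2: 011100100100
t=3: 000010010011
t=4: 111001001000
t=5: 000100100110
t=6: 110010010001
t=7: 001001001100
t=8: 100100100011
t=9: 010010011000
t=10: 001001000111
t=11: 100100110000
t=12: 010010001110
t=13: 001001100001
t=14: 100100011100
t=15: 010011000010
t=16: 001000111001
t=17: 100110000100
t=18: 010001110010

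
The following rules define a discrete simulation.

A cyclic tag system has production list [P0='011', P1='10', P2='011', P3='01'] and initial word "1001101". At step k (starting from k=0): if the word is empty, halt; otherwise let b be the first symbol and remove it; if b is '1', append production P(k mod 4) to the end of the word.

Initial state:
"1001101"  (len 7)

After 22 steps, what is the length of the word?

0) "1001101"  (len 7)
1) "001101011"  (len 9)
2) "01101011"  (len 8)
3) "1101011"  (len 7)
4) "10101101"  (len 8)
5) "0101101011"  (len 10)
6) "101101011"  (len 9)
7) "01101011011"  (len 11)
8) "1101011011"  (len 10)
9) "101011011011"  (len 12)
10) "0101101101110"  (len 13)
11) "101101101110"  (len 12)
12) "0110110111001"  (len 13)
13) "110110111001"  (len 12)
14) "1011011100110"  (len 13)
15) "011011100110011"  (len 15)
16) "11011100110011"  (len 14)
17) "1011100110011011"  (len 16)
18) "01110011001101110"  (len 17)
19) "1110011001101110"  (len 16)
20) "11001100110111001"  (len 17)
21) "1001100110111001011"  (len 19)
22) "00110011011100101110"  (len 20)

20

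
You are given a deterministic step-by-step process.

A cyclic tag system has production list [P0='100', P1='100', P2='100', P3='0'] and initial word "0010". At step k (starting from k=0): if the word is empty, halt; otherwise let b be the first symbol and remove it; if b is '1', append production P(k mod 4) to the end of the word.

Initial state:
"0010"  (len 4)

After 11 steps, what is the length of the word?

step 0: "0010"  (len 4)
step 1: "010"  (len 3)
step 2: "10"  (len 2)
step 3: "0100"  (len 4)
step 4: "100"  (len 3)
step 5: "00100"  (len 5)
step 6: "0100"  (len 4)
step 7: "100"  (len 3)
step 8: "000"  (len 3)
step 9: "00"  (len 2)
step 10: "0"  (len 1)
step 11: (halted — word empty)

0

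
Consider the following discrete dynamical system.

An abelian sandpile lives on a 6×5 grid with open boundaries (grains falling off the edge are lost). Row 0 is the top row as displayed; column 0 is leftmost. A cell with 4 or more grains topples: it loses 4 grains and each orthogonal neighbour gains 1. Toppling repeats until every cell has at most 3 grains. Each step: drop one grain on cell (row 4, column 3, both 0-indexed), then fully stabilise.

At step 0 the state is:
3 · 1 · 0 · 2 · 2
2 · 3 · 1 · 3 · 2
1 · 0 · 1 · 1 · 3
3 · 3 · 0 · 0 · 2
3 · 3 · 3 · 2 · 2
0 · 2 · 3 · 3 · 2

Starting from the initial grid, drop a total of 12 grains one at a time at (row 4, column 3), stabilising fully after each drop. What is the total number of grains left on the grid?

55

gen 0: 3 · 1 · 0 · 2 · 2
2 · 3 · 1 · 3 · 2
1 · 0 · 1 · 1 · 3
3 · 3 · 0 · 0 · 2
3 · 3 · 3 · 2 · 2
0 · 2 · 3 · 3 · 2
gen 1: 3 · 1 · 0 · 2 · 2
2 · 3 · 1 · 3 · 2
1 · 0 · 1 · 1 · 3
3 · 3 · 0 · 0 · 2
3 · 3 · 3 · 3 · 2
0 · 2 · 3 · 3 · 2
gen 2: 3 · 1 · 0 · 2 · 2
2 · 3 · 1 · 3 · 2
2 · 1 · 1 · 1 · 3
1 · 1 · 2 · 1 · 2
1 · 3 · 2 · 2 · 3
2 · 0 · 2 · 1 · 3
gen 3: 3 · 1 · 0 · 2 · 2
2 · 3 · 1 · 3 · 2
2 · 1 · 1 · 1 · 3
1 · 1 · 2 · 1 · 2
1 · 3 · 2 · 3 · 3
2 · 0 · 2 · 1 · 3
gen 4: 3 · 1 · 0 · 2 · 2
2 · 3 · 1 · 3 · 2
2 · 1 · 1 · 1 · 3
1 · 1 · 2 · 2 · 3
1 · 3 · 3 · 1 · 1
2 · 0 · 2 · 3 · 0
gen 5: 3 · 1 · 0 · 2 · 2
2 · 3 · 1 · 3 · 2
2 · 1 · 1 · 1 · 3
1 · 1 · 2 · 2 · 3
1 · 3 · 3 · 2 · 1
2 · 0 · 2 · 3 · 0
gen 6: 3 · 1 · 0 · 2 · 2
2 · 3 · 1 · 3 · 2
2 · 1 · 1 · 1 · 3
1 · 1 · 2 · 2 · 3
1 · 3 · 3 · 3 · 1
2 · 0 · 2 · 3 · 0
gen 7: 3 · 1 · 0 · 2 · 2
2 · 3 · 1 · 3 · 2
2 · 1 · 1 · 1 · 3
1 · 2 · 3 · 3 · 3
2 · 0 · 2 · 2 · 2
2 · 2 · 0 · 1 · 1
gen 8: 3 · 1 · 0 · 2 · 2
2 · 3 · 1 · 3 · 2
2 · 1 · 1 · 1 · 3
1 · 2 · 3 · 3 · 3
2 · 0 · 2 · 3 · 2
2 · 2 · 0 · 1 · 1
gen 9: 3 · 1 · 0 · 2 · 2
2 · 3 · 1 · 3 · 3
2 · 1 · 2 · 3 · 0
1 · 3 · 1 · 2 · 2
2 · 1 · 0 · 3 · 0
2 · 2 · 1 · 2 · 2
gen 10: 3 · 1 · 0 · 2 · 2
2 · 3 · 1 · 3 · 3
2 · 1 · 2 · 3 · 0
1 · 3 · 1 · 3 · 2
2 · 1 · 1 · 0 · 1
2 · 2 · 1 · 3 · 2
gen 11: 3 · 1 · 0 · 2 · 2
2 · 3 · 1 · 3 · 3
2 · 1 · 2 · 3 · 0
1 · 3 · 1 · 3 · 2
2 · 1 · 1 · 1 · 1
2 · 2 · 1 · 3 · 2
gen 12: 3 · 1 · 0 · 2 · 2
2 · 3 · 1 · 3 · 3
2 · 1 · 2 · 3 · 0
1 · 3 · 1 · 3 · 2
2 · 1 · 1 · 2 · 1
2 · 2 · 1 · 3 · 2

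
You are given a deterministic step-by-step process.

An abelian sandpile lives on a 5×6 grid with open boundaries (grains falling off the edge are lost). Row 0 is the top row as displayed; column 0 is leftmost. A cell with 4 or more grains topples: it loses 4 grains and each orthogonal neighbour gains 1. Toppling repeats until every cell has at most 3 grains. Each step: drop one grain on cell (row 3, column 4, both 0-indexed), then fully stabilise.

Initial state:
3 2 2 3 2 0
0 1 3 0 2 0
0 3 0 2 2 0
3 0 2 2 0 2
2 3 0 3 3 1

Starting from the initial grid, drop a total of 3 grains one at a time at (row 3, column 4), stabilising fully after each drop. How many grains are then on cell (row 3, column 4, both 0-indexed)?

[0] 3 2 2 3 2 0
0 1 3 0 2 0
0 3 0 2 2 0
3 0 2 2 0 2
2 3 0 3 3 1
[1] 3 2 2 3 2 0
0 1 3 0 2 0
0 3 0 2 2 0
3 0 2 2 1 2
2 3 0 3 3 1
[2] 3 2 2 3 2 0
0 1 3 0 2 0
0 3 0 2 2 0
3 0 2 2 2 2
2 3 0 3 3 1
[3] 3 2 2 3 2 0
0 1 3 0 2 0
0 3 0 2 2 0
3 0 2 2 3 2
2 3 0 3 3 1

3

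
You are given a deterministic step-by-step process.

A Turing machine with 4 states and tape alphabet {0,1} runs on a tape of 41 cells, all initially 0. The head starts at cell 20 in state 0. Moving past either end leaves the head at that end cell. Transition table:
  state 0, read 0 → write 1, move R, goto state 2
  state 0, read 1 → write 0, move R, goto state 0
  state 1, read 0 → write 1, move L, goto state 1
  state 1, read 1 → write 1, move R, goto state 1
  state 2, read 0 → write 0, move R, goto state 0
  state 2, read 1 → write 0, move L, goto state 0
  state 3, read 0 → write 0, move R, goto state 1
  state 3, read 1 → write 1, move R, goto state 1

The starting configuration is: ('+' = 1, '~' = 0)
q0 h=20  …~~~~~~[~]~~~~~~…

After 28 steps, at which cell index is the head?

40

t=0: q0 h=20  …~~~~~~[~]~~~~~~…
t=1: q2 h=21  …~~~~~+[~]~~~~~~…
t=2: q0 h=22  …~~~~+~[~]~~~~~~…
t=3: q2 h=23  …~~~+~+[~]~~~~~~…
t=4: q0 h=24  …~~+~+~[~]~~~~~~…
t=5: q2 h=25  …~+~+~+[~]~~~~~~…
t=6: q0 h=26  …+~+~+~[~]~~~~~~…
t=7: q2 h=27  …~+~+~+[~]~~~~~~…
t=8: q0 h=28  …+~+~+~[~]~~~~~~…
t=9: q2 h=29  …~+~+~+[~]~~~~~~…
t=10: q0 h=30  …+~+~+~[~]~~~~~~…
t=11: q2 h=31  …~+~+~+[~]~~~~~~…
t=12: q0 h=32  …+~+~+~[~]~~~~~~…
t=13: q2 h=33  …~+~+~+[~]~~~~~~…
t=14: q0 h=34  …+~+~+~[~]~~~~~~|
t=15: q2 h=35  …~+~+~+[~]~~~~~|
t=16: q0 h=36  …+~+~+~[~]~~~~|
t=17: q2 h=37  …~+~+~+[~]~~~|
t=18: q0 h=38  …+~+~+~[~]~~|
t=19: q2 h=39  …~+~+~+[~]~|
t=20: q0 h=40  …+~+~+~[~]|
t=21: q2 h=40  …+~+~+~[+]|
t=22: q0 h=39  …~+~+~+[~]~|
t=23: q2 h=40  …+~+~++[~]|
t=24: q0 h=40  …+~+~++[~]|
t=25: q2 h=40  …+~+~++[+]|
t=26: q0 h=39  …~+~+~+[+]~|
t=27: q0 h=40  …+~+~+~[~]|
t=28: q2 h=40  …+~+~+~[+]|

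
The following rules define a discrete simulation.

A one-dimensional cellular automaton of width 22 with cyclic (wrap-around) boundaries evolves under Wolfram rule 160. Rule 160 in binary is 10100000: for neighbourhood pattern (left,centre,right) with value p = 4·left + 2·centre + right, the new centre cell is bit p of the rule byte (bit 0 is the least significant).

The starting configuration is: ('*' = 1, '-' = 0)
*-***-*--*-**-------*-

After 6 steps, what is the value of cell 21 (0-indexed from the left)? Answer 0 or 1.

0

step 0: *-***-*--*-**-------*-
step 1: -*-*-*----*----------*
step 2: *-*-*-----------------
step 3: -*-*------------------
step 4: --*-------------------
step 5: ----------------------
step 6: ----------------------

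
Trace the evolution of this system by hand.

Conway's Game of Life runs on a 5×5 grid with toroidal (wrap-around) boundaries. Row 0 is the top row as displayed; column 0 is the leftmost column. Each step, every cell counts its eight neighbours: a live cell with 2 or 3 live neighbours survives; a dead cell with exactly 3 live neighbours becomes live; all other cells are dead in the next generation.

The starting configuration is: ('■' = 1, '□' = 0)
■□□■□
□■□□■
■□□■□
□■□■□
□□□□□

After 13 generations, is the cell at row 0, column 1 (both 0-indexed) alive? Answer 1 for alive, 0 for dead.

step 0: ■□□■□
□■□□■
■□□■□
□■□■□
□□□□□
step 1: ■□□□■
□■■■□
■■□■□
□□■□■
□□■□■
step 2: ■□□□■
□□□■□
■□□□□
□□■□■
□■□□■
step 3: ■□□■■
■□□□□
□□□■■
□■□■■
□■□□■
step 4: □■□■□
■□□□□
□□■■□
□□□□□
□■□□□
step 5: ■■■□□
□■□■■
□□□□□
□□■□□
□□■□□
step 6: ■□□□■
□■□■■
□□■■□
□□□□□
□□■■□
step 7: ■■□□□
□■□□□
□□■■■
□□□□□
□□□■■
step 8: ■■■□■
□■□■■
□□■■□
□□■□□
■□□□■
step 9: □□■□□
□□□□□
□■□□■
□■■□■
□□■□■
step 10: □□□■□
□□□□□
□■■■□
□■■□■
■□■□□
step 11: □□□□□
□□□■□
■■□■□
□□□□■
■□■□■
step 12: □□□■■
□□■□■
■□■■□
□□■□□
■□□■■
step 13: □□■□□
■■■□□
□□■□■
■□■□□
■□■□□

0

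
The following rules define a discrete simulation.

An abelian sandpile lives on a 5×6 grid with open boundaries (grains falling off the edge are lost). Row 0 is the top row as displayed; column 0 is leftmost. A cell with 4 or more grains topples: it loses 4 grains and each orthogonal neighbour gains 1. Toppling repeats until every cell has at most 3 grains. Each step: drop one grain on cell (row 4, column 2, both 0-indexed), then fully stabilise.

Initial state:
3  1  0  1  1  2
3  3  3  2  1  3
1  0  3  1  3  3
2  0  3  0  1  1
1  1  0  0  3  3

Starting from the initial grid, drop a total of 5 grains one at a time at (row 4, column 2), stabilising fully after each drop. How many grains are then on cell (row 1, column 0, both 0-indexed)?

1

step 0: 3  1  0  1  1  2
3  3  3  2  1  3
1  0  3  1  3  3
2  0  3  0  1  1
1  1  0  0  3  3
step 1: 3  1  0  1  1  2
3  3  3  2  1  3
1  0  3  1  3  3
2  0  3  0  1  1
1  1  1  0  3  3
step 2: 3  1  0  1  1  2
3  3  3  2  1  3
1  0  3  1  3  3
2  0  3  0  1  1
1  1  2  0  3  3
step 3: 3  1  0  1  1  2
3  3  3  2  1  3
1  0  3  1  3  3
2  0  3  0  1  1
1  1  3  0  3  3
step 4: 0  3  1  1  1  2
1  1  1  3  1  3
2  2  1  2  3  3
2  1  1  1  1  1
1  2  1  1  3  3
step 5: 0  3  1  1  1  2
1  1  1  3  1  3
2  2  1  2  3  3
2  1  1  1  1  1
1  2  2  1  3  3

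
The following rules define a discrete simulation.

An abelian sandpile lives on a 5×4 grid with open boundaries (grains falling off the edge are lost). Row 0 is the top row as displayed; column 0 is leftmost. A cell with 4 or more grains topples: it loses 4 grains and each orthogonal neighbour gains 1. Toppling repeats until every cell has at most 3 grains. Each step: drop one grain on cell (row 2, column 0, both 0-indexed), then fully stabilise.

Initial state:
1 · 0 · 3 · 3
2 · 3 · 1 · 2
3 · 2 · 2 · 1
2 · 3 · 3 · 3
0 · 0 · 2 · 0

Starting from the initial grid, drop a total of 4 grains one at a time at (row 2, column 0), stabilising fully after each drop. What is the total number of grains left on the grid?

t=0: 1 · 0 · 3 · 3
2 · 3 · 1 · 2
3 · 2 · 2 · 1
2 · 3 · 3 · 3
0 · 0 · 2 · 0
t=1: 1 · 0 · 3 · 3
3 · 3 · 1 · 2
0 · 3 · 2 · 1
3 · 3 · 3 · 3
0 · 0 · 2 · 0
t=2: 1 · 0 · 3 · 3
3 · 3 · 1 · 2
1 · 3 · 2 · 1
3 · 3 · 3 · 3
0 · 0 · 2 · 0
t=3: 1 · 0 · 3 · 3
3 · 3 · 1 · 2
2 · 3 · 2 · 1
3 · 3 · 3 · 3
0 · 0 · 2 · 0
t=4: 1 · 0 · 3 · 3
3 · 3 · 1 · 2
3 · 3 · 2 · 1
3 · 3 · 3 · 3
0 · 0 · 2 · 0

39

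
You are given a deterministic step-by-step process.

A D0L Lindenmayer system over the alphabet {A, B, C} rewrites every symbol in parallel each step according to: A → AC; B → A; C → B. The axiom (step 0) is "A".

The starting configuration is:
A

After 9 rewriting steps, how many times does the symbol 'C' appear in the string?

t=0: A
t=1: AC
t=2: ACB
t=3: ACBA
t=4: ACBAAC
t=5: ACBAACACB
t=6: ACBAACACBACBA
t=7: ACBAACACBACBAACBAAC
t=8: ACBAACACBACBAACBAACACBAACACB
t=9: ACBAACACBACBAACBAACACBAACACBACBAACACBACBA

13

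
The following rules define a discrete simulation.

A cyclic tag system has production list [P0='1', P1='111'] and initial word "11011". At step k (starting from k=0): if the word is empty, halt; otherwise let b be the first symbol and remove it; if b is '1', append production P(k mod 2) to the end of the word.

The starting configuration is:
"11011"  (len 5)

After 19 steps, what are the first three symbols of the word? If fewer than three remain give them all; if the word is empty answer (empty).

111

[0] "11011"  (len 5)
[1] "10111"  (len 5)
[2] "0111111"  (len 7)
[3] "111111"  (len 6)
[4] "11111111"  (len 8)
[5] "11111111"  (len 8)
[6] "1111111111"  (len 10)
[7] "1111111111"  (len 10)
[8] "111111111111"  (len 12)
[9] "111111111111"  (len 12)
[10] "11111111111111"  (len 14)
[11] "11111111111111"  (len 14)
[12] "1111111111111111"  (len 16)
[13] "1111111111111111"  (len 16)
[14] "111111111111111111"  (len 18)
[15] "111111111111111111"  (len 18)
[16] "11111111111111111111"  (len 20)
[17] "11111111111111111111"  (len 20)
[18] "1111111111111111111111"  (len 22)
[19] "1111111111111111111111"  (len 22)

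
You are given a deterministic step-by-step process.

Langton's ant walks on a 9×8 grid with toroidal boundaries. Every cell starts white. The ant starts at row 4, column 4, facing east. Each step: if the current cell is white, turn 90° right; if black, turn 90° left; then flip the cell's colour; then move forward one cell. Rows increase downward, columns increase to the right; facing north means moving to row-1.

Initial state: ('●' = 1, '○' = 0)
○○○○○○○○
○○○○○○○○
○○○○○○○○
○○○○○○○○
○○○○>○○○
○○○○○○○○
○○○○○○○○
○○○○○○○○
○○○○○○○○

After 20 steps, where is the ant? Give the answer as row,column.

2,2

t=0: ○○○○○○○○
○○○○○○○○
○○○○○○○○
○○○○○○○○
○○○○>○○○
○○○○○○○○
○○○○○○○○
○○○○○○○○
○○○○○○○○
t=1: ○○○○○○○○
○○○○○○○○
○○○○○○○○
○○○○○○○○
○○○○●○○○
○○○○v○○○
○○○○○○○○
○○○○○○○○
○○○○○○○○
t=2: ○○○○○○○○
○○○○○○○○
○○○○○○○○
○○○○○○○○
○○○○●○○○
○○○<●○○○
○○○○○○○○
○○○○○○○○
○○○○○○○○
t=3: ○○○○○○○○
○○○○○○○○
○○○○○○○○
○○○○○○○○
○○○^●○○○
○○○●●○○○
○○○○○○○○
○○○○○○○○
○○○○○○○○
t=4: ○○○○○○○○
○○○○○○○○
○○○○○○○○
○○○○○○○○
○○○●>○○○
○○○●●○○○
○○○○○○○○
○○○○○○○○
○○○○○○○○
t=5: ○○○○○○○○
○○○○○○○○
○○○○○○○○
○○○○^○○○
○○○●○○○○
○○○●●○○○
○○○○○○○○
○○○○○○○○
○○○○○○○○
t=6: ○○○○○○○○
○○○○○○○○
○○○○○○○○
○○○○●>○○
○○○●○○○○
○○○●●○○○
○○○○○○○○
○○○○○○○○
○○○○○○○○
t=7: ○○○○○○○○
○○○○○○○○
○○○○○○○○
○○○○●●○○
○○○●○v○○
○○○●●○○○
○○○○○○○○
○○○○○○○○
○○○○○○○○
t=8: ○○○○○○○○
○○○○○○○○
○○○○○○○○
○○○○●●○○
○○○●<●○○
○○○●●○○○
○○○○○○○○
○○○○○○○○
○○○○○○○○
t=9: ○○○○○○○○
○○○○○○○○
○○○○○○○○
○○○○^●○○
○○○●●●○○
○○○●●○○○
○○○○○○○○
○○○○○○○○
○○○○○○○○
t=10: ○○○○○○○○
○○○○○○○○
○○○○○○○○
○○○<○●○○
○○○●●●○○
○○○●●○○○
○○○○○○○○
○○○○○○○○
○○○○○○○○
t=11: ○○○○○○○○
○○○○○○○○
○○○^○○○○
○○○●○●○○
○○○●●●○○
○○○●●○○○
○○○○○○○○
○○○○○○○○
○○○○○○○○
t=12: ○○○○○○○○
○○○○○○○○
○○○●>○○○
○○○●○●○○
○○○●●●○○
○○○●●○○○
○○○○○○○○
○○○○○○○○
○○○○○○○○
t=13: ○○○○○○○○
○○○○○○○○
○○○●●○○○
○○○●v●○○
○○○●●●○○
○○○●●○○○
○○○○○○○○
○○○○○○○○
○○○○○○○○
t=14: ○○○○○○○○
○○○○○○○○
○○○●●○○○
○○○<●●○○
○○○●●●○○
○○○●●○○○
○○○○○○○○
○○○○○○○○
○○○○○○○○
t=15: ○○○○○○○○
○○○○○○○○
○○○●●○○○
○○○○●●○○
○○○v●●○○
○○○●●○○○
○○○○○○○○
○○○○○○○○
○○○○○○○○
t=16: ○○○○○○○○
○○○○○○○○
○○○●●○○○
○○○○●●○○
○○○○>●○○
○○○●●○○○
○○○○○○○○
○○○○○○○○
○○○○○○○○
t=17: ○○○○○○○○
○○○○○○○○
○○○●●○○○
○○○○^●○○
○○○○○●○○
○○○●●○○○
○○○○○○○○
○○○○○○○○
○○○○○○○○
t=18: ○○○○○○○○
○○○○○○○○
○○○●●○○○
○○○<○●○○
○○○○○●○○
○○○●●○○○
○○○○○○○○
○○○○○○○○
○○○○○○○○
t=19: ○○○○○○○○
○○○○○○○○
○○○^●○○○
○○○●○●○○
○○○○○●○○
○○○●●○○○
○○○○○○○○
○○○○○○○○
○○○○○○○○
t=20: ○○○○○○○○
○○○○○○○○
○○<○●○○○
○○○●○●○○
○○○○○●○○
○○○●●○○○
○○○○○○○○
○○○○○○○○
○○○○○○○○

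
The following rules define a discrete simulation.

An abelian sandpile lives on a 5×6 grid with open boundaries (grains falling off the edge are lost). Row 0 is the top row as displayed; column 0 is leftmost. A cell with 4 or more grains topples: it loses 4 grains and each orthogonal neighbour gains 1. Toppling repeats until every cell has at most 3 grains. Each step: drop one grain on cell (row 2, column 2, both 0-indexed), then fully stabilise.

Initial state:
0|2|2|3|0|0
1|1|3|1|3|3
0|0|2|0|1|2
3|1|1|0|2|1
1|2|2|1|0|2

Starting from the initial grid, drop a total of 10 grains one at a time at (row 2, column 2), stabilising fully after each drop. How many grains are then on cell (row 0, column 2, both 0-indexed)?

3

t=0: 0|2|2|3|0|0
1|1|3|1|3|3
0|0|2|0|1|2
3|1|1|0|2|1
1|2|2|1|0|2
t=1: 0|2|2|3|0|0
1|1|3|1|3|3
0|0|3|0|1|2
3|1|1|0|2|1
1|2|2|1|0|2
t=2: 0|2|3|3|0|0
1|2|0|2|3|3
0|1|1|1|1|2
3|1|2|0|2|1
1|2|2|1|0|2
t=3: 0|2|3|3|0|0
1|2|0|2|3|3
0|1|2|1|1|2
3|1|2|0|2|1
1|2|2|1|0|2
t=4: 0|2|3|3|0|0
1|2|0|2|3|3
0|1|3|1|1|2
3|1|2|0|2|1
1|2|2|1|0|2
t=5: 0|2|3|3|0|0
1|2|1|2|3|3
0|2|0|2|1|2
3|1|3|0|2|1
1|2|2|1|0|2
t=6: 0|2|3|3|0|0
1|2|1|2|3|3
0|2|1|2|1|2
3|1|3|0|2|1
1|2|2|1|0|2
t=7: 0|2|3|3|0|0
1|2|1|2|3|3
0|2|2|2|1|2
3|1|3|0|2|1
1|2|2|1|0|2
t=8: 0|2|3|3|0|0
1|2|1|2|3|3
0|2|3|2|1|2
3|1|3|0|2|1
1|2|2|1|0|2
t=9: 0|2|3|3|0|0
1|2|2|2|3|3
0|3|1|3|1|2
3|2|0|1|2|1
1|2|3|1|0|2
t=10: 0|2|3|3|0|0
1|2|2|2|3|3
0|3|2|3|1|2
3|2|0|1|2|1
1|2|3|1|0|2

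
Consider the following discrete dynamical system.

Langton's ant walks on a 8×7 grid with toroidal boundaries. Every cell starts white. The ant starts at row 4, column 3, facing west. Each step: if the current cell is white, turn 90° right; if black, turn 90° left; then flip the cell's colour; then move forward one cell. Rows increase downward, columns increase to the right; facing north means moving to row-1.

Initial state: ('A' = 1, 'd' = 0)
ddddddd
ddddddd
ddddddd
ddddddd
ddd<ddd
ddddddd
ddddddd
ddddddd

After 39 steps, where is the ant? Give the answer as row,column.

k=0  ddddddd
ddddddd
ddddddd
ddddddd
ddd<ddd
ddddddd
ddddddd
ddddddd
k=1  ddddddd
ddddddd
ddddddd
ddd^ddd
dddAddd
ddddddd
ddddddd
ddddddd
k=2  ddddddd
ddddddd
ddddddd
dddA>dd
dddAddd
ddddddd
ddddddd
ddddddd
k=3  ddddddd
ddddddd
ddddddd
dddAAdd
dddAvdd
ddddddd
ddddddd
ddddddd
k=4  ddddddd
ddddddd
ddddddd
dddAAdd
ddd<Add
ddddddd
ddddddd
ddddddd
k=5  ddddddd
ddddddd
ddddddd
dddAAdd
ddddAdd
dddvddd
ddddddd
ddddddd
k=6  ddddddd
ddddddd
ddddddd
dddAAdd
ddddAdd
dd<Addd
ddddddd
ddddddd
k=7  ddddddd
ddddddd
ddddddd
dddAAdd
dd^dAdd
ddAAddd
ddddddd
ddddddd
k=8  ddddddd
ddddddd
ddddddd
dddAAdd
ddA>Add
ddAAddd
ddddddd
ddddddd
k=9  ddddddd
ddddddd
ddddddd
dddAAdd
ddAAAdd
ddAvddd
ddddddd
ddddddd
k=10  ddddddd
ddddddd
ddddddd
dddAAdd
ddAAAdd
ddAd>dd
ddddddd
ddddddd
k=11  ddddddd
ddddddd
ddddddd
dddAAdd
ddAAAdd
ddAdAdd
ddddvdd
ddddddd
k=12  ddddddd
ddddddd
ddddddd
dddAAdd
ddAAAdd
ddAdAdd
ddd<Add
ddddddd
k=13  ddddddd
ddddddd
ddddddd
dddAAdd
ddAAAdd
ddA^Add
dddAAdd
ddddddd
k=14  ddddddd
ddddddd
ddddddd
dddAAdd
ddAAAdd
ddAA>dd
dddAAdd
ddddddd
k=15  ddddddd
ddddddd
ddddddd
dddAAdd
ddAA^dd
ddAAddd
dddAAdd
ddddddd
k=16  ddddddd
ddddddd
ddddddd
dddAAdd
ddA<ddd
ddAAddd
dddAAdd
ddddddd
k=17  ddddddd
ddddddd
ddddddd
dddAAdd
ddAdddd
ddAvddd
dddAAdd
ddddddd
k=18  ddddddd
ddddddd
ddddddd
dddAAdd
ddAdddd
ddAd>dd
dddAAdd
ddddddd
k=19  ddddddd
ddddddd
ddddddd
dddAAdd
ddAdddd
ddAdAdd
dddAvdd
ddddddd
k=20  ddddddd
ddddddd
ddddddd
dddAAdd
ddAdddd
ddAdAdd
dddAd>d
ddddddd
k=21  ddddddd
ddddddd
ddddddd
dddAAdd
ddAdddd
ddAdAdd
dddAdAd
dddddvd
k=22  ddddddd
ddddddd
ddddddd
dddAAdd
ddAdddd
ddAdAdd
dddAdAd
dddd<Ad
k=23  ddddddd
ddddddd
ddddddd
dddAAdd
ddAdddd
ddAdAdd
dddA^Ad
ddddAAd
k=24  ddddddd
ddddddd
ddddddd
dddAAdd
ddAdddd
ddAdAdd
dddAA>d
ddddAAd
k=25  ddddddd
ddddddd
ddddddd
dddAAdd
ddAdddd
ddAdA^d
dddAAdd
ddddAAd
k=26  ddddddd
ddddddd
ddddddd
dddAAdd
ddAdddd
ddAdAA>
dddAAdd
ddddAAd
k=27  ddddddd
ddddddd
ddddddd
dddAAdd
ddAdddd
ddAdAAA
dddAAdv
ddddAAd
k=28  ddddddd
ddddddd
ddddddd
dddAAdd
ddAdddd
ddAdAAA
dddAA<A
ddddAAd
k=29  ddddddd
ddddddd
ddddddd
dddAAdd
ddAdddd
ddAdA^A
dddAAAA
ddddAAd
k=30  ddddddd
ddddddd
ddddddd
dddAAdd
ddAdddd
ddAd<dA
dddAAAA
ddddAAd
k=31  ddddddd
ddddddd
ddddddd
dddAAdd
ddAdddd
ddAdddA
dddAvAA
ddddAAd
k=32  ddddddd
ddddddd
ddddddd
dddAAdd
ddAdddd
ddAdddA
dddAd>A
ddddAAd
k=33  ddddddd
ddddddd
ddddddd
dddAAdd
ddAdddd
ddAdd^A
dddAddA
ddddAAd
k=34  ddddddd
ddddddd
ddddddd
dddAAdd
ddAdddd
ddAddA>
dddAddA
ddddAAd
k=35  ddddddd
ddddddd
ddddddd
dddAAdd
ddAddd^
ddAddAd
dddAddA
ddddAAd
k=36  ddddddd
ddddddd
ddddddd
dddAAdd
>dAdddA
ddAddAd
dddAddA
ddddAAd
k=37  ddddddd
ddddddd
ddddddd
dddAAdd
AdAdddA
vdAddAd
dddAddA
ddddAAd
k=38  ddddddd
ddddddd
ddddddd
dddAAdd
AdAdddA
AdAddA<
dddAddA
ddddAAd
k=39  ddddddd
ddddddd
ddddddd
dddAAdd
AdAddd^
AdAddAA
dddAddA
ddddAAd

4,6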